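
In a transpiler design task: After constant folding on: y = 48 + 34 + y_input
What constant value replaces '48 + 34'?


Identifying constant sub-expression:
  Original: y = 48 + 34 + y_input
  48 and 34 are both compile-time constants
  Evaluating: 48 + 34 = 82
  After folding: y = 82 + y_input

82


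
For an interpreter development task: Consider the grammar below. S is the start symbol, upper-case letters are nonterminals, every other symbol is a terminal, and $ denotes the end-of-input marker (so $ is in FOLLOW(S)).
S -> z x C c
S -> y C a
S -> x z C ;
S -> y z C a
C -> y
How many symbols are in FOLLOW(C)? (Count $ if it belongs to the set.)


S is the start symbol and does not occur in any rule body, so FOLLOW(S) = {$}.
Examining every occurrence of C in a rule body:
  S -> z x C c : C is followed by terminal 'c' -> add 'c'
  S -> y C a : C is followed by terminal 'a' -> add 'a'
  S -> x z C ; : C is followed by terminal ';' -> add ';'
  S -> y z C a : C is followed by terminal 'a' -> add 'a' (already in the set)
  C -> y : C does not occur in the body -> contributes nothing
FOLLOW(C) = {;, a, c}
Count: 3

3


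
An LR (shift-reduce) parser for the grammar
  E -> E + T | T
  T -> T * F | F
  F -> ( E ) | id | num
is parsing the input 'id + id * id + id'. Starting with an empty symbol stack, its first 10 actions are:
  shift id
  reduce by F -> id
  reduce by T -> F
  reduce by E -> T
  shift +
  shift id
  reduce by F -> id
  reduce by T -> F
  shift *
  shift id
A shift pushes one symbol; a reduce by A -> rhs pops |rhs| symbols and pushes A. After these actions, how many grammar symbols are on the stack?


Tracking the symbol stack through each action:
  Action 1: shift 'id' : push -> stack = [id] (size 1)
  Action 2: reduce by F -> id : pop 1, push F -> stack = [F] (size 1)
  Action 3: reduce by T -> F : pop 1, push T -> stack = [T] (size 1)
  Action 4: reduce by E -> T : pop 1, push E -> stack = [E] (size 1)
  Action 5: shift '+' : push -> stack = [E, +] (size 2)
  Action 6: shift 'id' : push -> stack = [E, +, id] (size 3)
  Action 7: reduce by F -> id : pop 1, push F -> stack = [E, +, F] (size 3)
  Action 8: reduce by T -> F : pop 1, push T -> stack = [E, +, T] (size 3)
  Action 9: shift '*' : push -> stack = [E, +, T, *] (size 4)
  Action 10: shift 'id' : push -> stack = [E, +, T, *, id] (size 5)
Final stack size: 5

5


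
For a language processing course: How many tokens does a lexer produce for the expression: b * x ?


Scanning 'b * x'
Token 1: 'b' -> identifier
Token 2: '*' -> operator
Token 3: 'x' -> identifier
Total tokens: 3

3


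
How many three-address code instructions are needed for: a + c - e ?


Expression: a + c - e
Generating three-address code (respecting * over +/- precedence):
  Instruction 1: t1 = a + c
  Instruction 2: t2 = t1 - e
Total instructions: 2

2


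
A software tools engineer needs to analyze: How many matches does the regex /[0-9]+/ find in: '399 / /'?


Pattern: /[0-9]+/ (int literals)
Input: '399 / /'
Scanning for matches:
  Match 1: '399'
Total matches: 1

1


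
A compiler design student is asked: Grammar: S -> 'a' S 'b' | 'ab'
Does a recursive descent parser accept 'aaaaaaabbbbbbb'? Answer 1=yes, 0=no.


Grammar accepts strings of the form a^n b^n (n >= 1)
Word: 'aaaaaaabbbbbbb'
Counting: 7 a's and 7 b's
Check: 7 == 7? Yes
Derivation (S -> aSb applied 6 time(s), then S -> ab): S => aSb => aaSbb => aaaSbbb => aaaaSbbbb => aaaaaSbbbbb => aaaaaaSbbbbbb => aaaaaaabbbbbbb
Accepted

1


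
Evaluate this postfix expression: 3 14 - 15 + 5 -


Processing tokens left to right:
Push 3, Push 14
Pop 3 and 14, compute 3 - 14 = -11, push -11
Push 15
Pop -11 and 15, compute -11 + 15 = 4, push 4
Push 5
Pop 4 and 5, compute 4 - 5 = -1, push -1
Stack result: -1

-1


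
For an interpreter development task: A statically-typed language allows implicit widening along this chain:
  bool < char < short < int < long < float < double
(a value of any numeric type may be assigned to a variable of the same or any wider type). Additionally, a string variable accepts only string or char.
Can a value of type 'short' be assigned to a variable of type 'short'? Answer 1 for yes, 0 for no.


Target variable type: short
Source value type: short
Numeric ranks: short=2, short=2
Widening allowed iff rank(source) <= rank(target): 2 <= 2? Yes
Result: 1

1


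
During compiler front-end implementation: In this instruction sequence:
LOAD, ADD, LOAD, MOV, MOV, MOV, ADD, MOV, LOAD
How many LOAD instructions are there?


Scanning instruction sequence for LOAD:
  Position 1: LOAD <- MATCH
  Position 2: ADD
  Position 3: LOAD <- MATCH
  Position 4: MOV
  Position 5: MOV
  Position 6: MOV
  Position 7: ADD
  Position 8: MOV
  Position 9: LOAD <- MATCH
Matches at positions: [1, 3, 9]
Total LOAD count: 3

3


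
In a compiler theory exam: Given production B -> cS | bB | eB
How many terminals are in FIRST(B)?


Production: B -> cS | bB | eB
Examining each alternative for leading terminals:
  B -> cS : first terminal = 'c'
  B -> bB : first terminal = 'b'
  B -> eB : first terminal = 'e'
FIRST(B) = {b, c, e}
Count: 3

3


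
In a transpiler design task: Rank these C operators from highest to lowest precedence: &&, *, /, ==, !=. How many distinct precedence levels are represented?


Looking up precedence for each operator:
  && -> precedence 2
  * -> precedence 6
  / -> precedence 6
  == -> precedence 3
  != -> precedence 3
Sorted highest to lowest: *, /, ==, !=, &&
Distinct precedence values: [6, 3, 2]
Number of distinct levels: 3

3


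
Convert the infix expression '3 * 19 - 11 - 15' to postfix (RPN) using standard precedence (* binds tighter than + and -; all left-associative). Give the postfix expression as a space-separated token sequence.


Applying the shunting-yard algorithm:
  Operand 3 -> output
  Push '*' onto operator stack -> op-stack: [*]
  Operand 19 -> output
  See '-' (prec 1); top '*' (prec 2) >= it -> pop '*' to output
  Push '-' onto operator stack -> op-stack: [-]
  Operand 11 -> output
  See '-' (prec 1); top '-' (prec 1) >= it -> pop '-' to output
  Push '-' onto operator stack -> op-stack: [-]
  Operand 15 -> output
  End of input: pop '-' to output
Postfix result: 3 19 * 11 - 15 -

3 19 * 11 - 15 -


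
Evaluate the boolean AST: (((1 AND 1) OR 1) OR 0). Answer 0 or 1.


Step 1: Evaluate inner node
  1 AND 1 = 1
Step 2: Evaluate next node
  1 OR 1 = 1
Step 3: Evaluate root node
  1 OR 0 = 1

1


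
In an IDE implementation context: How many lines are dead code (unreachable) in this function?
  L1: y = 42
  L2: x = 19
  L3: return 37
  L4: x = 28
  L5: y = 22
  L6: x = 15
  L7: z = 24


Analyzing control flow:
  L1: reachable (before return)
  L2: reachable (before return)
  L3: reachable (return statement)
  L4: DEAD (after return at L3)
  L5: DEAD (after return at L3)
  L6: DEAD (after return at L3)
  L7: DEAD (after return at L3)
Return at L3, total lines = 7
Dead lines: L4 through L7
Count: 4

4


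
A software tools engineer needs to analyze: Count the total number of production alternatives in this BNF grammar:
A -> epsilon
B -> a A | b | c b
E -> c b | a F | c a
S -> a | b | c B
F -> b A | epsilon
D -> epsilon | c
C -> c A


Counting alternatives per rule:
  A: 1 alternative(s)
  B: 3 alternative(s)
  E: 3 alternative(s)
  S: 3 alternative(s)
  F: 2 alternative(s)
  D: 2 alternative(s)
  C: 1 alternative(s)
Sum: 1 + 3 + 3 + 3 + 2 + 2 + 1 = 15

15


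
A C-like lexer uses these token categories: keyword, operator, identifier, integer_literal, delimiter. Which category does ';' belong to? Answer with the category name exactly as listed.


Token: ';'
Checking categories:
  identifier: no
  integer_literal: no
  operator: no
  keyword: no
  delimiter: YES
Category: delimiter

delimiter


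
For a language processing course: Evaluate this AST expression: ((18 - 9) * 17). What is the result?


Expression: ((18 - 9) * 17)
Evaluating step by step:
  18 - 9 = 9
  9 * 17 = 153
Result: 153

153


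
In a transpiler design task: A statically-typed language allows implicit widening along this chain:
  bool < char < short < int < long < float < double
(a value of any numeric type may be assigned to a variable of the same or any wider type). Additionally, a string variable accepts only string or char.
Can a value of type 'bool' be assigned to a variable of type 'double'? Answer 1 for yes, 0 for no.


Target variable type: double
Source value type: bool
Numeric ranks: bool=0, double=6
Widening allowed iff rank(source) <= rank(target): 0 <= 6? Yes
Result: 1

1


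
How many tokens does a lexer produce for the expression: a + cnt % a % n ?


Scanning 'a + cnt % a % n'
Token 1: 'a' -> identifier
Token 2: '+' -> operator
Token 3: 'cnt' -> identifier
Token 4: '%' -> operator
Token 5: 'a' -> identifier
Token 6: '%' -> operator
Token 7: 'n' -> identifier
Total tokens: 7

7


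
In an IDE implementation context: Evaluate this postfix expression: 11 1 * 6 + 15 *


Processing tokens left to right:
Push 11, Push 1
Pop 11 and 1, compute 11 * 1 = 11, push 11
Push 6
Pop 11 and 6, compute 11 + 6 = 17, push 17
Push 15
Pop 17 and 15, compute 17 * 15 = 255, push 255
Stack result: 255

255


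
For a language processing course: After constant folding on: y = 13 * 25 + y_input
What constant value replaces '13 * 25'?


Identifying constant sub-expression:
  Original: y = 13 * 25 + y_input
  13 and 25 are both compile-time constants
  Evaluating: 13 * 25 = 325
  After folding: y = 325 + y_input

325


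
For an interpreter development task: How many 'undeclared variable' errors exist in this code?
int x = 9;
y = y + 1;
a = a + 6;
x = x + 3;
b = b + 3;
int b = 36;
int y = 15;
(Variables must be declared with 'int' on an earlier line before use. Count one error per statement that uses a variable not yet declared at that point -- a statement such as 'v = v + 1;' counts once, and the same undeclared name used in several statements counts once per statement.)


Scanning code line by line:
  Line 1: declare 'x' -> declared = ['x']
  Line 2: use 'y' -> ERROR (undeclared)
  Line 3: use 'a' -> ERROR (undeclared)
  Line 4: use 'x' -> OK (declared)
  Line 5: use 'b' -> ERROR (undeclared)
  Line 6: declare 'b' -> declared = ['b', 'x']
  Line 7: declare 'y' -> declared = ['b', 'x', 'y']
Total undeclared variable errors: 3

3


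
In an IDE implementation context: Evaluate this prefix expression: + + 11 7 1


Parsing prefix expression: + + 11 7 1
Step 1: Innermost operation '+ 11 7'
  11 + 7 = 18
Step 2: Outer operation '+ [18] 1'
  18 + 1 = 19

19


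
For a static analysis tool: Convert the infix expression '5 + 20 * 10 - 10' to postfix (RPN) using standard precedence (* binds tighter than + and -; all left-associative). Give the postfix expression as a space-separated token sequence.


Applying the shunting-yard algorithm:
  Operand 5 -> output
  Push '+' onto operator stack -> op-stack: [+]
  Operand 20 -> output
  Push '*' onto operator stack -> op-stack: [+, *]
  Operand 10 -> output
  See '-' (prec 1); top '*' (prec 2) >= it -> pop '*' to output
  See '-' (prec 1); top '+' (prec 1) >= it -> pop '+' to output
  Push '-' onto operator stack -> op-stack: [-]
  Operand 10 -> output
  End of input: pop '-' to output
Postfix result: 5 20 10 * + 10 -

5 20 10 * + 10 -


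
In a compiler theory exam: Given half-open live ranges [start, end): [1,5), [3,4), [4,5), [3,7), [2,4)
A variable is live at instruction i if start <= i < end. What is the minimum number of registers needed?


Live ranges:
  Var0: [1, 5)
  Var1: [3, 4)
  Var2: [4, 5)
  Var3: [3, 7)
  Var4: [2, 4)
Sweep-line events (position, delta, active):
  pos=1 start -> active=1
  pos=2 start -> active=2
  pos=3 start -> active=3
  pos=3 start -> active=4
  pos=4 end -> active=3
  pos=4 end -> active=2
  pos=4 start -> active=3
  pos=5 end -> active=2
  pos=5 end -> active=1
  pos=7 end -> active=0
Maximum simultaneous active: 4
Minimum registers needed: 4

4


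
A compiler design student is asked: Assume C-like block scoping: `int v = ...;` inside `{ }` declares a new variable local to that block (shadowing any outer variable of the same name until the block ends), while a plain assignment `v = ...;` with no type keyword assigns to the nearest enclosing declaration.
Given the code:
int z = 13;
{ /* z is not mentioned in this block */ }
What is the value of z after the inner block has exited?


Analyzing scoping rules:
Outer scope: declares z = 13
Inner block: z is neither redeclared nor assigned -> unchanged
After the block -> 13
Result: 13

13


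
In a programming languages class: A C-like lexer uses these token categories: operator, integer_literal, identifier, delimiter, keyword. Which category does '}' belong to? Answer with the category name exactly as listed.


Token: '}'
Checking categories:
  identifier: no
  integer_literal: no
  operator: no
  keyword: no
  delimiter: YES
Category: delimiter

delimiter


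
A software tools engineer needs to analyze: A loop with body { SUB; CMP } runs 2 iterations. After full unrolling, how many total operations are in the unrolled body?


Loop body operations: SUB, CMP (2 ops per iteration)
Unrolling 2 iterations:
  Iteration 1: SUB, CMP (2 ops)
  Iteration 2: SUB, CMP (2 ops)
Total: 2 iterations * 2 ops/iter = 4 operations

4


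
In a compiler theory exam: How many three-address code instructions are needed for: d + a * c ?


Expression: d + a * c
Generating three-address code (respecting * over +/- precedence):
  Instruction 1: t1 = a * c
  Instruction 2: t2 = d + t1
Total instructions: 2

2


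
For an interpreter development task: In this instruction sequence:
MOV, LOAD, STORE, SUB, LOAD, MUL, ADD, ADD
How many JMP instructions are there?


Scanning instruction sequence for JMP:
  Position 1: MOV
  Position 2: LOAD
  Position 3: STORE
  Position 4: SUB
  Position 5: LOAD
  Position 6: MUL
  Position 7: ADD
  Position 8: ADD
Matches at positions: []
Total JMP count: 0

0


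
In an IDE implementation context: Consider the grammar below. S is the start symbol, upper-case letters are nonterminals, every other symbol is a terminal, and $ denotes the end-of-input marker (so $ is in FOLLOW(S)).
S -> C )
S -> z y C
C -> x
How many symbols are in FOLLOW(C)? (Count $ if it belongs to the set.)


S is the start symbol and does not occur in any rule body, so FOLLOW(S) = {$}.
Examining every occurrence of C in a rule body:
  S -> C ) : C is followed by terminal ')' -> add ')'
  S -> z y C : C is at the right end -> add FOLLOW(S) = {$}
  C -> x : C does not occur in the body -> contributes nothing
FOLLOW(C) = {), $}
Count: 2

2


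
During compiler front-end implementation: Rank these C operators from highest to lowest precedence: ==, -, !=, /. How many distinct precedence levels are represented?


Looking up precedence for each operator:
  == -> precedence 3
  - -> precedence 5
  != -> precedence 3
  / -> precedence 6
Sorted highest to lowest: /, -, ==, !=
Distinct precedence values: [6, 5, 3]
Number of distinct levels: 3

3


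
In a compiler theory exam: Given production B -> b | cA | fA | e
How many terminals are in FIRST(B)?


Production: B -> b | cA | fA | e
Examining each alternative for leading terminals:
  B -> b : first terminal = 'b'
  B -> cA : first terminal = 'c'
  B -> fA : first terminal = 'f'
  B -> e : first terminal = 'e'
FIRST(B) = {b, c, e, f}
Count: 4

4


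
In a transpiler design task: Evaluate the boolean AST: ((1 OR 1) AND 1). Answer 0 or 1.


Step 1: Evaluate inner node
  1 OR 1 = 1
Step 2: Evaluate root node
  1 AND 1 = 1

1


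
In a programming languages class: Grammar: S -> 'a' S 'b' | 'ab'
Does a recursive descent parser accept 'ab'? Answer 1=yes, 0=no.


Grammar accepts strings of the form a^n b^n (n >= 1)
Word: 'ab'
Counting: 1 a's and 1 b's
Check: 1 == 1? Yes
Derivation (S -> aSb applied 0 time(s), then S -> ab): S => ab
Accepted

1


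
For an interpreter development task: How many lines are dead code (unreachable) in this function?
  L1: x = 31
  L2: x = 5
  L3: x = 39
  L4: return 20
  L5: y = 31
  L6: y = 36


Analyzing control flow:
  L1: reachable (before return)
  L2: reachable (before return)
  L3: reachable (before return)
  L4: reachable (return statement)
  L5: DEAD (after return at L4)
  L6: DEAD (after return at L4)
Return at L4, total lines = 6
Dead lines: L5 through L6
Count: 2

2


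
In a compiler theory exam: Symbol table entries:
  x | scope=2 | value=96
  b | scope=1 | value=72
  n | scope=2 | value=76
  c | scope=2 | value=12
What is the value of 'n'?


Searching symbol table for 'n':
  x | scope=2 | value=96
  b | scope=1 | value=72
  n | scope=2 | value=76 <- MATCH
  c | scope=2 | value=12
Found 'n' at scope 2 with value 76

76


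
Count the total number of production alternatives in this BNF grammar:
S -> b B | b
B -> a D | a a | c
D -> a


Counting alternatives per rule:
  S: 2 alternative(s)
  B: 3 alternative(s)
  D: 1 alternative(s)
Sum: 2 + 3 + 1 = 6

6


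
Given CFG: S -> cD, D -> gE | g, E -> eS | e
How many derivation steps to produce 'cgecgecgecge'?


Grammar: S -> cD, D -> gE | g, E -> eS | e
Deriving 'cgecgecgecge':
Step 1: S -> cD => cD
Step 2: D -> gE => cgE
Step 3: E -> eS => cgeS
Step 4: S -> cD => cgecD
Step 5: D -> gE => cgecgE
Step 6: E -> eS => cgecgeS
Step 7: S -> cD => cgecgecD
Step 8: D -> gE => cgecgecgE
Step 9: E -> eS => cgecgecgeS
Step 10: S -> cD => cgecgecgecD
Step 11: D -> gE => cgecgecgecgE
Step 12: E -> e => cgecgecgecge
Total derivation steps: 12

12


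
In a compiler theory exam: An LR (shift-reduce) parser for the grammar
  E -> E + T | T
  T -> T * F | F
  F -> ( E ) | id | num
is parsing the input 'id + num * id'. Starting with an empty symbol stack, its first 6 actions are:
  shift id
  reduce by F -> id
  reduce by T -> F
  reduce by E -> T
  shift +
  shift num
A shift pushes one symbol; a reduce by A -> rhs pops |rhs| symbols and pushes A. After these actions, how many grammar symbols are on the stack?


Tracking the symbol stack through each action:
  Action 1: shift 'id' : push -> stack = [id] (size 1)
  Action 2: reduce by F -> id : pop 1, push F -> stack = [F] (size 1)
  Action 3: reduce by T -> F : pop 1, push T -> stack = [T] (size 1)
  Action 4: reduce by E -> T : pop 1, push E -> stack = [E] (size 1)
  Action 5: shift '+' : push -> stack = [E, +] (size 2)
  Action 6: shift 'num' : push -> stack = [E, +, num] (size 3)
Final stack size: 3

3


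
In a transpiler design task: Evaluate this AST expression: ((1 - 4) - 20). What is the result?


Expression: ((1 - 4) - 20)
Evaluating step by step:
  1 - 4 = -3
  -3 - 20 = -23
Result: -23

-23


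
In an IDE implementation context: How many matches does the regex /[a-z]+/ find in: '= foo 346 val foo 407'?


Pattern: /[a-z]+/ (identifiers)
Input: '= foo 346 val foo 407'
Scanning for matches:
  Match 1: 'foo'
  Match 2: 'val'
  Match 3: 'foo'
Total matches: 3

3


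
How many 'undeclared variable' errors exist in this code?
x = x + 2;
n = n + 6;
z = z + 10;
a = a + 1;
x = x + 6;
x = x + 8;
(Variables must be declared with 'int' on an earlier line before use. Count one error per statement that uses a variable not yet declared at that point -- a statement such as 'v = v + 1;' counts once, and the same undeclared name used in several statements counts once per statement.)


Scanning code line by line:
  Line 1: use 'x' -> ERROR (undeclared)
  Line 2: use 'n' -> ERROR (undeclared)
  Line 3: use 'z' -> ERROR (undeclared)
  Line 4: use 'a' -> ERROR (undeclared)
  Line 5: use 'x' -> ERROR (undeclared)
  Line 6: use 'x' -> ERROR (undeclared)
Total undeclared variable errors: 6

6


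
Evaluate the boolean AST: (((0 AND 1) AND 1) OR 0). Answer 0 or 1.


Step 1: Evaluate inner node
  0 AND 1 = 0
Step 2: Evaluate next node
  0 AND 1 = 0
Step 3: Evaluate root node
  0 OR 0 = 0

0


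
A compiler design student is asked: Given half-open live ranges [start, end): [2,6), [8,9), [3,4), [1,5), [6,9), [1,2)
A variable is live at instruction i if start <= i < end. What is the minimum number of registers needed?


Live ranges:
  Var0: [2, 6)
  Var1: [8, 9)
  Var2: [3, 4)
  Var3: [1, 5)
  Var4: [6, 9)
  Var5: [1, 2)
Sweep-line events (position, delta, active):
  pos=1 start -> active=1
  pos=1 start -> active=2
  pos=2 end -> active=1
  pos=2 start -> active=2
  pos=3 start -> active=3
  pos=4 end -> active=2
  pos=5 end -> active=1
  pos=6 end -> active=0
  pos=6 start -> active=1
  pos=8 start -> active=2
  pos=9 end -> active=1
  pos=9 end -> active=0
Maximum simultaneous active: 3
Minimum registers needed: 3

3


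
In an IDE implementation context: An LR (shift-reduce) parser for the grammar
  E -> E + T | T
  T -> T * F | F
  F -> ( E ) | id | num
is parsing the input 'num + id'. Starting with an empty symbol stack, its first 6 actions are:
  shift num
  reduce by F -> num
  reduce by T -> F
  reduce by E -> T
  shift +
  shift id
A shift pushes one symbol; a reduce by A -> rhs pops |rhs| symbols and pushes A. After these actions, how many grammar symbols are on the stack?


Tracking the symbol stack through each action:
  Action 1: shift 'num' : push -> stack = [num] (size 1)
  Action 2: reduce by F -> num : pop 1, push F -> stack = [F] (size 1)
  Action 3: reduce by T -> F : pop 1, push T -> stack = [T] (size 1)
  Action 4: reduce by E -> T : pop 1, push E -> stack = [E] (size 1)
  Action 5: shift '+' : push -> stack = [E, +] (size 2)
  Action 6: shift 'id' : push -> stack = [E, +, id] (size 3)
Final stack size: 3

3


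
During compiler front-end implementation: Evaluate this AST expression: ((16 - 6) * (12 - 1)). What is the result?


Expression: ((16 - 6) * (12 - 1))
Evaluating step by step:
  16 - 6 = 10
  12 - 1 = 11
  10 * 11 = 110
Result: 110

110


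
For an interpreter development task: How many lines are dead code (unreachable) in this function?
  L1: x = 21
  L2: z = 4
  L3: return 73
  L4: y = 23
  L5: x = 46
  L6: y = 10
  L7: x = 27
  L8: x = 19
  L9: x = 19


Analyzing control flow:
  L1: reachable (before return)
  L2: reachable (before return)
  L3: reachable (return statement)
  L4: DEAD (after return at L3)
  L5: DEAD (after return at L3)
  L6: DEAD (after return at L3)
  L7: DEAD (after return at L3)
  L8: DEAD (after return at L3)
  L9: DEAD (after return at L3)
Return at L3, total lines = 9
Dead lines: L4 through L9
Count: 6

6


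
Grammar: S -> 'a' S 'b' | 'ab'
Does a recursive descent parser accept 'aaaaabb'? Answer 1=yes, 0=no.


Grammar accepts strings of the form a^n b^n (n >= 1)
Word: 'aaaaabb'
Counting: 5 a's and 2 b's
Check: 5 == 2? No
Mismatch: a-count != b-count
Rejected

0


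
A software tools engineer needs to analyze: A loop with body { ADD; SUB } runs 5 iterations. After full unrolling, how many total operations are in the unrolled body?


Loop body operations: ADD, SUB (2 ops per iteration)
Unrolling 5 iterations:
  Iteration 1: ADD, SUB (2 ops)
  Iteration 2: ADD, SUB (2 ops)
  Iteration 3: ADD, SUB (2 ops)
  Iteration 4: ADD, SUB (2 ops)
  Iteration 5: ADD, SUB (2 ops)
Total: 5 iterations * 2 ops/iter = 10 operations

10


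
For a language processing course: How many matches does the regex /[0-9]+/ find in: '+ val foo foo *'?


Pattern: /[0-9]+/ (int literals)
Input: '+ val foo foo *'
Scanning for matches:
Total matches: 0

0


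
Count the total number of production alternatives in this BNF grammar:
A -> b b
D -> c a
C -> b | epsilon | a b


Counting alternatives per rule:
  A: 1 alternative(s)
  D: 1 alternative(s)
  C: 3 alternative(s)
Sum: 1 + 1 + 3 = 5

5


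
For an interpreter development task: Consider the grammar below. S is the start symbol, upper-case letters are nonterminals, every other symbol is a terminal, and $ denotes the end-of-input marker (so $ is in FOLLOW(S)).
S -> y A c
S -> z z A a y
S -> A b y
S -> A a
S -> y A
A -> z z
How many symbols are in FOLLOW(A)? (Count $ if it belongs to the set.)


S is the start symbol and does not occur in any rule body, so FOLLOW(S) = {$}.
Examining every occurrence of A in a rule body:
  S -> y A c : A is followed by terminal 'c' -> add 'c'
  S -> z z A a y : A is followed by terminal 'a' -> add 'a'
  S -> A b y : A is followed by terminal 'b' -> add 'b'
  S -> A a : A is followed by terminal 'a' -> add 'a' (already in the set)
  S -> y A : A is at the right end -> add FOLLOW(S) = {$}
  A -> z z : A does not occur in the body -> contributes nothing
FOLLOW(A) = {a, b, c, $}
Count: 4

4


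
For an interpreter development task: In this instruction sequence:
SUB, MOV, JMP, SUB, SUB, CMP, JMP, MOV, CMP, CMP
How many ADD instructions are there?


Scanning instruction sequence for ADD:
  Position 1: SUB
  Position 2: MOV
  Position 3: JMP
  Position 4: SUB
  Position 5: SUB
  Position 6: CMP
  Position 7: JMP
  Position 8: MOV
  Position 9: CMP
  Position 10: CMP
Matches at positions: []
Total ADD count: 0

0


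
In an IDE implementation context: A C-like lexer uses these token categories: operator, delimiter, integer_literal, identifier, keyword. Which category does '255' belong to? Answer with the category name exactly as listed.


Token: '255'
Checking categories:
  identifier: no
  integer_literal: YES
  operator: no
  keyword: no
  delimiter: no
Category: integer_literal

integer_literal


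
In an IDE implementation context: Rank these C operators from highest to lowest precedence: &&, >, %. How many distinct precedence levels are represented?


Looking up precedence for each operator:
  && -> precedence 2
  > -> precedence 4
  % -> precedence 6
Sorted highest to lowest: %, >, &&
Distinct precedence values: [6, 4, 2]
Number of distinct levels: 3

3


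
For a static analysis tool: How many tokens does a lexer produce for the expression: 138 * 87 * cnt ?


Scanning '138 * 87 * cnt'
Token 1: '138' -> integer_literal
Token 2: '*' -> operator
Token 3: '87' -> integer_literal
Token 4: '*' -> operator
Token 5: 'cnt' -> identifier
Total tokens: 5

5


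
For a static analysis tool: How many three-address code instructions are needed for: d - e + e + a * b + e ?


Expression: d - e + e + a * b + e
Generating three-address code (respecting * over +/- precedence):
  Instruction 1: t1 = a * b
  Instruction 2: t2 = d - e
  Instruction 3: t3 = t2 + e
  Instruction 4: t4 = t3 + t1
  Instruction 5: t5 = t4 + e
Total instructions: 5

5


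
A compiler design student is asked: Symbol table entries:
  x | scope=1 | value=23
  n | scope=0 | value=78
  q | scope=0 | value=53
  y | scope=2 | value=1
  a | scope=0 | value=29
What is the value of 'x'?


Searching symbol table for 'x':
  x | scope=1 | value=23 <- MATCH
  n | scope=0 | value=78
  q | scope=0 | value=53
  y | scope=2 | value=1
  a | scope=0 | value=29
Found 'x' at scope 1 with value 23

23


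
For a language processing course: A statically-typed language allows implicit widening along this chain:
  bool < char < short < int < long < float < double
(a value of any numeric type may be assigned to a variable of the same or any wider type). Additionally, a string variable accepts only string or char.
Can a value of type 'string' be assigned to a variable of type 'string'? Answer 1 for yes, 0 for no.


Target variable type: string
Source value type: string
Rule: string accepts only {string, char}
  source 'string' in {string, char}? Yes
Result: 1

1


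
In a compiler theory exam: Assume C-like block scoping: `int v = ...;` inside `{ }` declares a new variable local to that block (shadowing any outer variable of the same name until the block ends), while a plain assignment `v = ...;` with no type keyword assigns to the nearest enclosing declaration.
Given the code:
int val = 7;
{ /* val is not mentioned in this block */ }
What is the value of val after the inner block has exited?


Analyzing scoping rules:
Outer scope: declares val = 7
Inner block: val is neither redeclared nor assigned -> unchanged
After the block -> 7
Result: 7

7


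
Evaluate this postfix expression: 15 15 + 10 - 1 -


Processing tokens left to right:
Push 15, Push 15
Pop 15 and 15, compute 15 + 15 = 30, push 30
Push 10
Pop 30 and 10, compute 30 - 10 = 20, push 20
Push 1
Pop 20 and 1, compute 20 - 1 = 19, push 19
Stack result: 19

19


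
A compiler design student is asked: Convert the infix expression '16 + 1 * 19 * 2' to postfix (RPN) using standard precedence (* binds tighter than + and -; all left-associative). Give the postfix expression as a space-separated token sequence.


Applying the shunting-yard algorithm:
  Operand 16 -> output
  Push '+' onto operator stack -> op-stack: [+]
  Operand 1 -> output
  Push '*' onto operator stack -> op-stack: [+, *]
  Operand 19 -> output
  See '*' (prec 2); top '*' (prec 2) >= it -> pop '*' to output
  Push '*' onto operator stack -> op-stack: [+, *]
  Operand 2 -> output
  End of input: pop '*' to output
  End of input: pop '+' to output
Postfix result: 16 1 19 * 2 * +

16 1 19 * 2 * +


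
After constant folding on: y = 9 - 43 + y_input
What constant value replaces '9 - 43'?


Identifying constant sub-expression:
  Original: y = 9 - 43 + y_input
  9 and 43 are both compile-time constants
  Evaluating: 9 - 43 = -34
  After folding: y = -34 + y_input

-34


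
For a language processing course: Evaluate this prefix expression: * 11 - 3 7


Parsing prefix expression: * 11 - 3 7
Step 1: Innermost operation '- 3 7'
  3 - 7 = -4
Step 2: Outer operation '* 11 [-4]'
  11 * -4 = -44

-44


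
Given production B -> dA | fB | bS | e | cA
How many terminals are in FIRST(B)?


Production: B -> dA | fB | bS | e | cA
Examining each alternative for leading terminals:
  B -> dA : first terminal = 'd'
  B -> fB : first terminal = 'f'
  B -> bS : first terminal = 'b'
  B -> e : first terminal = 'e'
  B -> cA : first terminal = 'c'
FIRST(B) = {b, c, d, e, f}
Count: 5

5


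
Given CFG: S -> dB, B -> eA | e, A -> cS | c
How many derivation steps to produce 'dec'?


Grammar: S -> dB, B -> eA | e, A -> cS | c
Deriving 'dec':
Step 1: S -> dB => dB
Step 2: B -> eA => deA
Step 3: A -> c => dec
Total derivation steps: 3

3


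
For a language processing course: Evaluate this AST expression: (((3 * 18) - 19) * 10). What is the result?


Expression: (((3 * 18) - 19) * 10)
Evaluating step by step:
  3 * 18 = 54
  54 - 19 = 35
  35 * 10 = 350
Result: 350

350


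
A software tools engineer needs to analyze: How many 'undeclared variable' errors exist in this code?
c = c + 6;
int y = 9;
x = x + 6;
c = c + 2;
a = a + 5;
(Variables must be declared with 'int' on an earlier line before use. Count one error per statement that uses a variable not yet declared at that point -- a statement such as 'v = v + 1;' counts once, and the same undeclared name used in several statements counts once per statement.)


Scanning code line by line:
  Line 1: use 'c' -> ERROR (undeclared)
  Line 2: declare 'y' -> declared = ['y']
  Line 3: use 'x' -> ERROR (undeclared)
  Line 4: use 'c' -> ERROR (undeclared)
  Line 5: use 'a' -> ERROR (undeclared)
Total undeclared variable errors: 4

4


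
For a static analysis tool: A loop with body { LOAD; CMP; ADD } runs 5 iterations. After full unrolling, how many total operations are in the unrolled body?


Loop body operations: LOAD, CMP, ADD (3 ops per iteration)
Unrolling 5 iterations:
  Iteration 1: LOAD, CMP, ADD (3 ops)
  Iteration 2: LOAD, CMP, ADD (3 ops)
  Iteration 3: LOAD, CMP, ADD (3 ops)
  Iteration 4: LOAD, CMP, ADD (3 ops)
  Iteration 5: LOAD, CMP, ADD (3 ops)
Total: 5 iterations * 3 ops/iter = 15 operations

15


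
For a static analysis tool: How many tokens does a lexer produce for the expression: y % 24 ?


Scanning 'y % 24'
Token 1: 'y' -> identifier
Token 2: '%' -> operator
Token 3: '24' -> integer_literal
Total tokens: 3

3


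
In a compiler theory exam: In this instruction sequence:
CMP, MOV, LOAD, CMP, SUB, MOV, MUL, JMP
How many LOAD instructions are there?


Scanning instruction sequence for LOAD:
  Position 1: CMP
  Position 2: MOV
  Position 3: LOAD <- MATCH
  Position 4: CMP
  Position 5: SUB
  Position 6: MOV
  Position 7: MUL
  Position 8: JMP
Matches at positions: [3]
Total LOAD count: 1

1


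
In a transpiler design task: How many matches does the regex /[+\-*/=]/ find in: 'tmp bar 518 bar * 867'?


Pattern: /[+\-*/=]/ (operators)
Input: 'tmp bar 518 bar * 867'
Scanning for matches:
  Match 1: '*'
Total matches: 1

1


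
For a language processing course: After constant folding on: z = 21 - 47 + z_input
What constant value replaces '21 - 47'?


Identifying constant sub-expression:
  Original: z = 21 - 47 + z_input
  21 and 47 are both compile-time constants
  Evaluating: 21 - 47 = -26
  After folding: z = -26 + z_input

-26


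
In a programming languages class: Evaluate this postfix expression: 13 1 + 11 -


Processing tokens left to right:
Push 13, Push 1
Pop 13 and 1, compute 13 + 1 = 14, push 14
Push 11
Pop 14 and 11, compute 14 - 11 = 3, push 3
Stack result: 3

3


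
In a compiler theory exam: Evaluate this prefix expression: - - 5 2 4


Parsing prefix expression: - - 5 2 4
Step 1: Innermost operation '- 5 2'
  5 - 2 = 3
Step 2: Outer operation '- [3] 4'
  3 - 4 = -1

-1


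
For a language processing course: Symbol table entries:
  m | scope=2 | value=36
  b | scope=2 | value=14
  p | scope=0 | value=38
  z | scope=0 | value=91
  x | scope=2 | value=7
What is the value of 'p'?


Searching symbol table for 'p':
  m | scope=2 | value=36
  b | scope=2 | value=14
  p | scope=0 | value=38 <- MATCH
  z | scope=0 | value=91
  x | scope=2 | value=7
Found 'p' at scope 0 with value 38

38


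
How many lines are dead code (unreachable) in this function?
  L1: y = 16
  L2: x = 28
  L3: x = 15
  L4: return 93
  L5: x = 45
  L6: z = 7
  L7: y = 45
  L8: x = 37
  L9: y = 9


Analyzing control flow:
  L1: reachable (before return)
  L2: reachable (before return)
  L3: reachable (before return)
  L4: reachable (return statement)
  L5: DEAD (after return at L4)
  L6: DEAD (after return at L4)
  L7: DEAD (after return at L4)
  L8: DEAD (after return at L4)
  L9: DEAD (after return at L4)
Return at L4, total lines = 9
Dead lines: L5 through L9
Count: 5

5


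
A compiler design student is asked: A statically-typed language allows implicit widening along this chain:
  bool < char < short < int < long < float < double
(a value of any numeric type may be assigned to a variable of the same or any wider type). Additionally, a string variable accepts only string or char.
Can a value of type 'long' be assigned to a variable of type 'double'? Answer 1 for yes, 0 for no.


Target variable type: double
Source value type: long
Numeric ranks: long=4, double=6
Widening allowed iff rank(source) <= rank(target): 4 <= 6? Yes
Result: 1

1


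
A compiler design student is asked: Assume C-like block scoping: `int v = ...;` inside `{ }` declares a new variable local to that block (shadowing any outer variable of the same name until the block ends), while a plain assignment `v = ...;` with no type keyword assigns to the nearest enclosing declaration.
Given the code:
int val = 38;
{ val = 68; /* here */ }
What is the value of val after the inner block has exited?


Analyzing scoping rules:
Outer scope: declares val = 38
Inner block: 'val = 68;' has no type keyword, so it is an assignment to the outer val (no shadowing)
The assignment changed the outer variable itself, so the new value persists after the block -> 68
Result: 68

68


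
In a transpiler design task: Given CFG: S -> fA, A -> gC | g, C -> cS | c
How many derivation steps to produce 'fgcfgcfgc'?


Grammar: S -> fA, A -> gC | g, C -> cS | c
Deriving 'fgcfgcfgc':
Step 1: S -> fA => fA
Step 2: A -> gC => fgC
Step 3: C -> cS => fgcS
Step 4: S -> fA => fgcfA
Step 5: A -> gC => fgcfgC
Step 6: C -> cS => fgcfgcS
Step 7: S -> fA => fgcfgcfA
Step 8: A -> gC => fgcfgcfgC
Step 9: C -> c => fgcfgcfgc
Total derivation steps: 9

9


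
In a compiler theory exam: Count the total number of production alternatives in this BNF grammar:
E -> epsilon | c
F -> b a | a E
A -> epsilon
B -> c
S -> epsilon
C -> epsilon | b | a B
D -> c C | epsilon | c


Counting alternatives per rule:
  E: 2 alternative(s)
  F: 2 alternative(s)
  A: 1 alternative(s)
  B: 1 alternative(s)
  S: 1 alternative(s)
  C: 3 alternative(s)
  D: 3 alternative(s)
Sum: 2 + 2 + 1 + 1 + 1 + 3 + 3 = 13

13


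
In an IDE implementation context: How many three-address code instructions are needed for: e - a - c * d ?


Expression: e - a - c * d
Generating three-address code (respecting * over +/- precedence):
  Instruction 1: t1 = c * d
  Instruction 2: t2 = e - a
  Instruction 3: t3 = t2 - t1
Total instructions: 3

3


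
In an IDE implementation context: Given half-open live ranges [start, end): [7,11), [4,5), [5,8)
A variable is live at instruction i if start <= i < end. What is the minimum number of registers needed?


Live ranges:
  Var0: [7, 11)
  Var1: [4, 5)
  Var2: [5, 8)
Sweep-line events (position, delta, active):
  pos=4 start -> active=1
  pos=5 end -> active=0
  pos=5 start -> active=1
  pos=7 start -> active=2
  pos=8 end -> active=1
  pos=11 end -> active=0
Maximum simultaneous active: 2
Minimum registers needed: 2

2


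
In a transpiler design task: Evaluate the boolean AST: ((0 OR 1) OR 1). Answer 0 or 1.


Step 1: Evaluate inner node
  0 OR 1 = 1
Step 2: Evaluate root node
  1 OR 1 = 1

1


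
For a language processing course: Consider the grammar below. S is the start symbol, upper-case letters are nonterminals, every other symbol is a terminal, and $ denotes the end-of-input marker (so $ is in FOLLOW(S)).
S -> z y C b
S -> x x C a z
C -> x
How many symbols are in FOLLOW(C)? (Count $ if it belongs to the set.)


S is the start symbol and does not occur in any rule body, so FOLLOW(S) = {$}.
Examining every occurrence of C in a rule body:
  S -> z y C b : C is followed by terminal 'b' -> add 'b'
  S -> x x C a z : C is followed by terminal 'a' -> add 'a'
  C -> x : C does not occur in the body -> contributes nothing
FOLLOW(C) = {a, b}
Count: 2

2


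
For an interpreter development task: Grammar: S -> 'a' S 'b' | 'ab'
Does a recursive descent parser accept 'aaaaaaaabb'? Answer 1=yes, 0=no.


Grammar accepts strings of the form a^n b^n (n >= 1)
Word: 'aaaaaaaabb'
Counting: 8 a's and 2 b's
Check: 8 == 2? No
Mismatch: a-count != b-count
Rejected

0


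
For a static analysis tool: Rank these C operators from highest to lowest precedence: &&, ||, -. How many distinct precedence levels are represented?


Looking up precedence for each operator:
  && -> precedence 2
  || -> precedence 1
  - -> precedence 5
Sorted highest to lowest: -, &&, ||
Distinct precedence values: [5, 2, 1]
Number of distinct levels: 3

3


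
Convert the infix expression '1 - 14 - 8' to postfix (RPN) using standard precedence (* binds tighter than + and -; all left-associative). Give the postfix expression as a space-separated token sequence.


Applying the shunting-yard algorithm:
  Operand 1 -> output
  Push '-' onto operator stack -> op-stack: [-]
  Operand 14 -> output
  See '-' (prec 1); top '-' (prec 1) >= it -> pop '-' to output
  Push '-' onto operator stack -> op-stack: [-]
  Operand 8 -> output
  End of input: pop '-' to output
Postfix result: 1 14 - 8 -

1 14 - 8 -


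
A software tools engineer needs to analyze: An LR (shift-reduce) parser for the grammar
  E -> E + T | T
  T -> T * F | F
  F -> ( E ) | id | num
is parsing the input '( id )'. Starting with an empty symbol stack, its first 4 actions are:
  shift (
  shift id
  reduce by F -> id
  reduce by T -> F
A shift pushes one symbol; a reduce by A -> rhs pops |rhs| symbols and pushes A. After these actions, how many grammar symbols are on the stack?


Tracking the symbol stack through each action:
  Action 1: shift '(' : push -> stack = [(] (size 1)
  Action 2: shift 'id' : push -> stack = [(, id] (size 2)
  Action 3: reduce by F -> id : pop 1, push F -> stack = [(, F] (size 2)
  Action 4: reduce by T -> F : pop 1, push T -> stack = [(, T] (size 2)
Final stack size: 2

2
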